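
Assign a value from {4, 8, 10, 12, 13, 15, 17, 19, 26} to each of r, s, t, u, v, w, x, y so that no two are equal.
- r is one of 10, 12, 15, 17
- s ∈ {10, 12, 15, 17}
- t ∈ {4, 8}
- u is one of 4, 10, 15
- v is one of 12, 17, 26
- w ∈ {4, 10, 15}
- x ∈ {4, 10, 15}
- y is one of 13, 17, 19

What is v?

26

u, w, x between them cover only {4, 10, 15} — a naked triple. Remove those values from r, s, t.
t has just one choice, so t = 8.
The 2 variables r and s are confined to {12, 17}, which locks those values in; drop them from v, y.
So v = 26.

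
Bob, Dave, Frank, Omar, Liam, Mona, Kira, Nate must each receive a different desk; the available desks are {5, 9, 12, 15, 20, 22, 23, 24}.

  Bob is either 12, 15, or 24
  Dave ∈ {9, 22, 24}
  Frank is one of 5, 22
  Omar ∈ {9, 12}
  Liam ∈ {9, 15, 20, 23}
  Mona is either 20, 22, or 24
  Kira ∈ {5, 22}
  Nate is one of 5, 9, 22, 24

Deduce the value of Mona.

The 8 variables draw from only 8 values {5, 9, 12, 15, 20, 22, 23, 24}, so each is used; only Liam can be 23, hence Liam = 23.
The 7 still-open variables together cover exactly {5, 9, 12, 15, 20, 22, 24} — 7 values for 7 variables — and 15 appears only in Bob's list, so Bob = 15.
The 6 still-open variables together cover exactly {5, 9, 12, 20, 22, 24} — 6 values for 6 variables — and 12 appears only in Omar's list, so Omar = 12.
Among the 5 still-open variables, 20 fits only Mona (and all 5 values in {5, 9, 20, 22, 24} must be used), so Mona = 20.

20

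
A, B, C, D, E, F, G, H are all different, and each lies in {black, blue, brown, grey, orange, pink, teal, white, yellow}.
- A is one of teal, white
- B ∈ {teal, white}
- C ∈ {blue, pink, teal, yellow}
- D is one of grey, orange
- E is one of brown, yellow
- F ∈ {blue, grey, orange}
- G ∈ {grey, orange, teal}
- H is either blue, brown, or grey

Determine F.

The 8 variables draw from only 8 values {blue, brown, grey, orange, pink, teal, white, yellow}, so each is used; only C can be pink, hence C = pink.
The 7 still-open variables together cover exactly {blue, brown, grey, orange, teal, white, yellow} — 7 values for 7 variables — and yellow appears only in E's list, so E = yellow.
The 6 still-open variables together cover exactly {blue, brown, grey, orange, teal, white} — 6 values for 6 variables — and brown appears only in H's list, so H = brown.
Among the 5 still-open variables, blue fits only F (and all 5 values in {blue, grey, orange, teal, white} must be used), so F = blue.

blue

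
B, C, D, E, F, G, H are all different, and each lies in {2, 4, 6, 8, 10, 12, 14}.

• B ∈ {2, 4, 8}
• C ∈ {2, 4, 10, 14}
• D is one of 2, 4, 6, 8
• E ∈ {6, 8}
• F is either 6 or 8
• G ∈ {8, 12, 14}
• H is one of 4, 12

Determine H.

The 7 variables together cover exactly {2, 4, 6, 8, 10, 12, 14} — 7 values for 7 variables — and 10 appears only in C's list, so C = 10.
Among the 6 still-open variables, 14 fits only G (and all 6 values in {2, 4, 6, 8, 12, 14} must be used), so G = 14.
Among the 5 still-open variables, 12 fits only H (and all 5 values in {2, 4, 6, 8, 12} must be used), so H = 12.

12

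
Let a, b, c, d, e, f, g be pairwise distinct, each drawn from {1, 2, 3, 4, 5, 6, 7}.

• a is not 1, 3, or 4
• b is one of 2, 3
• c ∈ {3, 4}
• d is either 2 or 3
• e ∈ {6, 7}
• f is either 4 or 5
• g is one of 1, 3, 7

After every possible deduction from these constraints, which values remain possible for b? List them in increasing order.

2, 3

Among the 7 variables, 1 fits only g (and all 7 values in {1, 2, 3, 4, 5, 6, 7} must be used), so g = 1.
b and d between them cover only {2, 3} — a naked pair. Remove those values from a, c.
c's domain is down to {4}, so c = 4. Strike 4 from f.
That leaves f = 5. Remove 5 from a.
No further eliminations apply; b can still be any of 2, 3.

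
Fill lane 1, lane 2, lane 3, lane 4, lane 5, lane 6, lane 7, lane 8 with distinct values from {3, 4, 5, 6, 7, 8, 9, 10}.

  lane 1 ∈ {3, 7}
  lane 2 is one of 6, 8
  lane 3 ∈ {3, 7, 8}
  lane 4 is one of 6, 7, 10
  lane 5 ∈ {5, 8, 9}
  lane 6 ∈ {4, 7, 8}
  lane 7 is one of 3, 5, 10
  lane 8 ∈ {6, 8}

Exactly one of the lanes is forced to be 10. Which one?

The 8 variables draw from only 8 values {3, 4, 5, 6, 7, 8, 9, 10}, so each is used; only lane 6 can be 4, hence lane 6 = 4.
The 7 still-open variables together cover exactly {3, 5, 6, 7, 8, 9, 10} — 7 values for 7 variables — and 9 appears only in lane 5's list, so lane 5 = 9.
The 6 still-open variables together cover exactly {3, 5, 6, 7, 8, 10} — 6 values for 6 variables — and 5 appears only in lane 7's list, so lane 7 = 5.
Among the 5 still-open variables, 10 fits only lane 4 (and all 5 values in {3, 6, 7, 8, 10} must be used), so lane 4 = 10.

lane 4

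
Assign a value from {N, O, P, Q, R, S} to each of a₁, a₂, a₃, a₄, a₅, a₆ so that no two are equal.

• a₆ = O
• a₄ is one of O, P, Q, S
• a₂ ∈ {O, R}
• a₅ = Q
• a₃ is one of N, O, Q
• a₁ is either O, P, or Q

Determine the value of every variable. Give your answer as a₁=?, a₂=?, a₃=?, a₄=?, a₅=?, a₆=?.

a₁=P, a₂=R, a₃=N, a₄=S, a₅=Q, a₆=O

a₅ has just one choice, so a₅ = Q. Remove Q from a₁, a₃, a₄.
a₆ has just one choice, so a₆ = O. So a₁, a₂, a₃, a₄ can't be O.
a₁ has just one choice, so a₁ = P. Remove P from a₄.
a₂ has just one choice, so a₂ = R.
a₃ must be N (only option left).
a₄'s domain is down to {S}, so a₄ = S.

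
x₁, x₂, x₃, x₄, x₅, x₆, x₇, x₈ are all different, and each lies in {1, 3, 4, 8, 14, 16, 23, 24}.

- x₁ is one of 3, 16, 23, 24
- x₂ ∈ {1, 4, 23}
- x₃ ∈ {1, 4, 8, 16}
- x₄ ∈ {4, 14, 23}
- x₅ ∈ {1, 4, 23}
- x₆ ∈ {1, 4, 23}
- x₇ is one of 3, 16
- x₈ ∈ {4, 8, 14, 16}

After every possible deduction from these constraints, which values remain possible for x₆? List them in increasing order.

1, 4, 23

The 8 variables together cover exactly {1, 3, 4, 8, 14, 16, 23, 24} — 8 values for 8 variables — and 24 appears only in x₁'s list, so x₁ = 24.
Among the 7 still-open variables, 3 fits only x₇ (and all 7 values in {1, 3, 4, 8, 14, 16, 23} must be used), so x₇ = 3.
x₂, x₅, x₆ share exactly the 3 values {1, 4, 23}; by pigeonhole those values go to them, so strike 1, 4, 23 from x₃, x₄, x₈.
x₄ must be 14 (only option left). Remove 14 from x₈.
No further eliminations apply; x₆ can still be any of 1, 4, 23.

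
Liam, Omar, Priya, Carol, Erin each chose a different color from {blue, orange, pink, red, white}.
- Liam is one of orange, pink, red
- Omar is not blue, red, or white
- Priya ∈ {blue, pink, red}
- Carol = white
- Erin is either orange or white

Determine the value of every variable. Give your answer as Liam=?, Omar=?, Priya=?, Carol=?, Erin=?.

Carol's domain is down to {white}, so Carol = white. Eliminate white elsewhere: Erin.
That leaves Erin = orange. Eliminate orange elsewhere: Liam, Omar.
Omar has just one choice, so Omar = pink. Remove pink from Liam, Priya.
Liam must be red (only option left). Remove red from Priya.
Priya's domain is down to {blue}, so Priya = blue.

Liam=red, Omar=pink, Priya=blue, Carol=white, Erin=orange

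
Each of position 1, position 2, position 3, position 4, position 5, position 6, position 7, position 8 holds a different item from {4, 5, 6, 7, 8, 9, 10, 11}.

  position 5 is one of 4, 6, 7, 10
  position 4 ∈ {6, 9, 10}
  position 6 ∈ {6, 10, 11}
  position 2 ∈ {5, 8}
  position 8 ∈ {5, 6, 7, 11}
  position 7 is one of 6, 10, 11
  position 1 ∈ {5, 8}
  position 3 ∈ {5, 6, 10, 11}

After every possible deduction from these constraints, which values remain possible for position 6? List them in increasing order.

6, 10, 11

The 8 variables together cover exactly {4, 5, 6, 7, 8, 9, 10, 11} — 8 values for 8 variables — and 4 appears only in position 5's list, so position 5 = 4.
The 7 still-open variables draw from only 7 values {5, 6, 7, 8, 9, 10, 11}, so each is used; only position 8 can be 7, hence position 8 = 7.
The 6 still-open variables draw from only 6 values {5, 6, 8, 9, 10, 11}, so each is used; only position 4 can be 9, hence position 4 = 9.
position 1 and position 2 between them cover only {5, 8} — a naked pair. Remove those values from position 3.
No further eliminations apply; position 6 can still be any of 6, 10, 11.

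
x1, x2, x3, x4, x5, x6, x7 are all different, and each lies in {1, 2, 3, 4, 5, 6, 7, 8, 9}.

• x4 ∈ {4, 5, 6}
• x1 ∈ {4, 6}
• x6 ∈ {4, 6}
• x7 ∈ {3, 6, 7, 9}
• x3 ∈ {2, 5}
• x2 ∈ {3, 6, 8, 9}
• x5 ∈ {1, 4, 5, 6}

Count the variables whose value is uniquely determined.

3

x1 and x6 share exactly the 2 values {4, 6}; by pigeonhole those values go to them, so strike 4, 6 from x2, x4, x5, x7.
That leaves x4 = 5. So x3, x5 can't be 5.
x5 must be 1 (only option left).
x3 must be 2 (only option left).
Determined: x3=2, x4=5, x5=1. The other variables each still have more than one consistent value. That makes 3.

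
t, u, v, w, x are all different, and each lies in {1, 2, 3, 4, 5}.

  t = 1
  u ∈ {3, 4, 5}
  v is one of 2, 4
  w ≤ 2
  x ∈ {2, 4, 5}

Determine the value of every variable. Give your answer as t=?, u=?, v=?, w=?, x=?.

t must be 1 (only option left). So w can't be 1.
w's domain is down to {2}, so w = 2. Strike 2 from v, x.
That leaves v = 4. Remove 4 from u, x.
x's domain is down to {5}, so x = 5. Strike 5 from u.
u's domain is down to {3}, so u = 3.

t=1, u=3, v=4, w=2, x=5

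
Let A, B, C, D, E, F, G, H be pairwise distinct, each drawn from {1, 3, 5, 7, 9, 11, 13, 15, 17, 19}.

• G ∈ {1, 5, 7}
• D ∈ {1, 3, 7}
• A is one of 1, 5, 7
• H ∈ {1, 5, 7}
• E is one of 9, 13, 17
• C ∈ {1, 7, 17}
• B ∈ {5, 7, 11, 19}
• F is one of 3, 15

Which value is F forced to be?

15

A, G, H share exactly the 3 values {1, 5, 7}; by pigeonhole those values go to them, so strike 1, 5, 7 from B, C, D.
C must be 17 (only option left). Strike 17 from E.
That leaves D = 3. Strike 3 from F.
So F = 15.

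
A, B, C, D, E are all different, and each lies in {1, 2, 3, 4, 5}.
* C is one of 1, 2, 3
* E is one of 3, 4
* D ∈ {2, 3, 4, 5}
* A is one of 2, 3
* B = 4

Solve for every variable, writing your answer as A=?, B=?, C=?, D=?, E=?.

A=2, B=4, C=1, D=5, E=3

B has just one choice, so B = 4. Strike 4 from D, E.
That leaves E = 3. So A, C, D can't be 3.
A's domain is down to {2}, so A = 2. So C, D can't be 2.
C must be 1 (only option left).
D must be 5 (only option left).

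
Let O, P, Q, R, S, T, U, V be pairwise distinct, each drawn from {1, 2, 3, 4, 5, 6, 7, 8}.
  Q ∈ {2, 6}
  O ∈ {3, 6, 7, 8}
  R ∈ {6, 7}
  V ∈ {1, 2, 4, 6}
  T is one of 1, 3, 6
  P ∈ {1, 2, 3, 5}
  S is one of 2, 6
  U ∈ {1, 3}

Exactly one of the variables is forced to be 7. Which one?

R

The 8 variables draw from only 8 values {1, 2, 3, 4, 5, 6, 7, 8}, so each is used; only V can be 4, hence V = 4.
The 7 still-open variables together cover exactly {1, 2, 3, 5, 6, 7, 8} — 7 values for 7 variables — and 5 appears only in P's list, so P = 5.
The 6 still-open variables draw from only 6 values {1, 2, 3, 6, 7, 8}, so each is used; only O can be 8, hence O = 8.
The 5 still-open variables together cover exactly {1, 2, 3, 6, 7} — 5 values for 5 variables — and 7 appears only in R's list, so R = 7.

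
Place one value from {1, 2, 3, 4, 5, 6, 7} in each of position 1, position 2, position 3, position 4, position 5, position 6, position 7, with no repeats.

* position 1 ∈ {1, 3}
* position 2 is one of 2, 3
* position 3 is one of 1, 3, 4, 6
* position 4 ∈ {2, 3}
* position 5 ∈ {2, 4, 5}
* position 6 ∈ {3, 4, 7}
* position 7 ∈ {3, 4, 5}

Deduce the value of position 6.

The 7 variables together cover exactly {1, 2, 3, 4, 5, 6, 7} — 7 values for 7 variables — and 6 appears only in position 3's list, so position 3 = 6.
The 6 still-open variables draw from only 6 values {1, 2, 3, 4, 5, 7}, so each is used; only position 1 can be 1, hence position 1 = 1.
Among the 5 still-open variables, 7 fits only position 6 (and all 5 values in {2, 3, 4, 5, 7} must be used), so position 6 = 7.

7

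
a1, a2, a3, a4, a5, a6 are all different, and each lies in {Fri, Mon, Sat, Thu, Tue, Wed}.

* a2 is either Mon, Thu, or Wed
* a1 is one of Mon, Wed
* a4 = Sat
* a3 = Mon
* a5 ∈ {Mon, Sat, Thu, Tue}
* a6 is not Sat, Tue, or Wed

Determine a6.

Fri

a3 has just one choice, so a3 = Mon. Eliminate Mon elsewhere: a1, a2, a5, a6.
a4's domain is down to {Sat}, so a4 = Sat. Remove Sat from a5.
That leaves a1 = Wed. Eliminate Wed elsewhere: a2.
a2 has just one choice, so a2 = Thu. Eliminate Thu elsewhere: a5, a6.
So a6 = Fri.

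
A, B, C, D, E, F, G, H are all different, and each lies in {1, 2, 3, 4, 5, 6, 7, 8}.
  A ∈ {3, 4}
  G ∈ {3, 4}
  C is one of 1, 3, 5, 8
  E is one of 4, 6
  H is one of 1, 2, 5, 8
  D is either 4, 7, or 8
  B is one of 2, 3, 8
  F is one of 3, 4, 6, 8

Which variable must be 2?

B

The 8 variables draw from only 8 values {1, 2, 3, 4, 5, 6, 7, 8}, so each is used; only D can be 7, hence D = 7.
A and G share exactly the 2 values {3, 4}; by pigeonhole those values go to them, so strike 3, 4 from B, C, E, F.
E has just one choice, so E = 6. So F can't be 6.
F has just one choice, so F = 8. Remove 8 from B, C, H.
So 2 goes to B.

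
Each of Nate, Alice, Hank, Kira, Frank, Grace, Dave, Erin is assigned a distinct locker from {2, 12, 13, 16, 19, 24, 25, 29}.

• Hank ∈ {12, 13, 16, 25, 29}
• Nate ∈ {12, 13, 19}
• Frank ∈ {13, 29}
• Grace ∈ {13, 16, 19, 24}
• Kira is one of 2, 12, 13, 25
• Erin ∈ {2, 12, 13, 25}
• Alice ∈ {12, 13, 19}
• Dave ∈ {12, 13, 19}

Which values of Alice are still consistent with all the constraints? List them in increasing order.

12, 13, 19

The 8 variables draw from only 8 values {2, 12, 13, 16, 19, 24, 25, 29}, so each is used; only Grace can be 24, hence Grace = 24.
Among the 7 still-open variables, 16 fits only Hank (and all 7 values in {2, 12, 13, 16, 19, 25, 29} must be used), so Hank = 16.
The 6 still-open variables together cover exactly {2, 12, 13, 19, 25, 29} — 6 values for 6 variables — and 29 appears only in Frank's list, so Frank = 29.
Nate, Alice, Dave between them cover only {12, 13, 19} — a naked triple. Remove those values from Kira, Erin.
No further eliminations apply; Alice can still be any of 12, 13, 19.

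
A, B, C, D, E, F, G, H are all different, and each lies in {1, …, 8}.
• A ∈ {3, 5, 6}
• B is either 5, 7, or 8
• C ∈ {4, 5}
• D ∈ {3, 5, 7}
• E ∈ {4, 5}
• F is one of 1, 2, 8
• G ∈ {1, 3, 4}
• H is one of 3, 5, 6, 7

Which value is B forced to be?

8

Among the 8 variables, 2 fits only F (and all 8 values in {1, 2, 3, 4, 5, 6, 7, 8} must be used), so F = 2.
Among the 7 still-open variables, 1 fits only G (and all 7 values in {1, 3, 4, 5, 6, 7, 8} must be used), so G = 1.
Among the 6 still-open variables, 8 fits only B (and all 6 values in {3, 4, 5, 6, 7, 8} must be used), so B = 8.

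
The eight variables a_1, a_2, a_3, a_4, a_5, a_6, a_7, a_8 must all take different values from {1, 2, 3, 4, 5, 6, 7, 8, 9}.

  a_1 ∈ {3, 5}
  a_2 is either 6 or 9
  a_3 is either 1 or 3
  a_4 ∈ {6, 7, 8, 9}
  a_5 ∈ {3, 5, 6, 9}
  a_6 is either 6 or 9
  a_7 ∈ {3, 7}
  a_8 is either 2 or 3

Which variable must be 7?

Among the 8 variables, 1 fits only a_3 (and all 8 values in {1, 2, 3, 5, 6, 7, 8, 9} must be used), so a_3 = 1.
The 7 still-open variables together cover exactly {2, 3, 5, 6, 7, 8, 9} — 7 values for 7 variables — and 2 appears only in a_8's list, so a_8 = 2.
The 6 still-open variables together cover exactly {3, 5, 6, 7, 8, 9} — 6 values for 6 variables — and 8 appears only in a_4's list, so a_4 = 8.
Among the 5 still-open variables, 7 fits only a_7 (and all 5 values in {3, 5, 6, 7, 9} must be used), so a_7 = 7.

a_7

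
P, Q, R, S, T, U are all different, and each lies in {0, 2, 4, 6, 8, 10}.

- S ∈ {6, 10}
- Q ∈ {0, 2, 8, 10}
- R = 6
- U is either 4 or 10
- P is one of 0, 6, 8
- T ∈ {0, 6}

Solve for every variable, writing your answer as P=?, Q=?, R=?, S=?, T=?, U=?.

R must be 6 (only option left). Strike 6 from P, S, T.
S has just one choice, so S = 10. So Q, U can't be 10.
That leaves T = 0. Eliminate 0 elsewhere: P, Q.
U has just one choice, so U = 4.
P's domain is down to {8}, so P = 8. Remove 8 from Q.
Q must be 2 (only option left).

P=8, Q=2, R=6, S=10, T=0, U=4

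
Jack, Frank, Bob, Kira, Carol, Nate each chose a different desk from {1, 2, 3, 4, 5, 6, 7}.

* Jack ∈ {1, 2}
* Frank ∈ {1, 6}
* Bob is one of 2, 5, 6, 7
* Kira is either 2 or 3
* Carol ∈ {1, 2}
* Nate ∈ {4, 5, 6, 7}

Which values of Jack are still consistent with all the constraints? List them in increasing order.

Jack and Carol share exactly the 2 values {1, 2}; by pigeonhole those values go to them, so strike 1, 2 from Frank, Bob, Kira.
Frank must be 6 (only option left). Eliminate 6 elsewhere: Bob, Nate.
That leaves Kira = 3.
No further eliminations apply; Jack can still be any of 1, 2.

1, 2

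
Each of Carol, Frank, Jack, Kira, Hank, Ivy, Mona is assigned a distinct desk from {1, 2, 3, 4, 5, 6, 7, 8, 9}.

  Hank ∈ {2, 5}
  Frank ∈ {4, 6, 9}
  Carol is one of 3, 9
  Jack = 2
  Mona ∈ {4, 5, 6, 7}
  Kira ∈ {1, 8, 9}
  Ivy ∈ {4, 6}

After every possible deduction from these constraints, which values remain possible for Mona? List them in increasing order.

Jack's domain is down to {2}, so Jack = 2. Eliminate 2 elsewhere: Hank.
Hank must be 5 (only option left). Strike 5 from Mona.
No further eliminations apply; Mona can still be any of 4, 6, 7.

4, 6, 7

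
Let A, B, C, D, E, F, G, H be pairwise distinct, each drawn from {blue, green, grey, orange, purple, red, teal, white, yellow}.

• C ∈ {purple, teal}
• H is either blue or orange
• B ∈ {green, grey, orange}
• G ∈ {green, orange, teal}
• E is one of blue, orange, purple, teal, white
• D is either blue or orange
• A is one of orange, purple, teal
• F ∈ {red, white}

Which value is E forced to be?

The 8 variables draw from only 8 values {blue, green, grey, orange, purple, red, teal, white}, so each is used; only B can be grey, hence B = grey.
The 7 still-open variables together cover exactly {blue, green, orange, purple, red, teal, white} — 7 values for 7 variables — and green appears only in G's list, so G = green.
The 6 still-open variables draw from only 6 values {blue, orange, purple, red, teal, white}, so each is used; only F can be red, hence F = red.
The 5 still-open variables together cover exactly {blue, orange, purple, teal, white} — 5 values for 5 variables — and white appears only in E's list, so E = white.

white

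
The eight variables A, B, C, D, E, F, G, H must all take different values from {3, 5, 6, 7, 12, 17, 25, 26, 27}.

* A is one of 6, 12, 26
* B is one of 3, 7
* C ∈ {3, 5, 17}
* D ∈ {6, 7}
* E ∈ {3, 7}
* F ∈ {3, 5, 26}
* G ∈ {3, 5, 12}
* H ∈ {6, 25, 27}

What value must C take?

17

B and E between them cover only {3, 7} — a naked pair. Remove those values from C, D, F, G.
That leaves D = 6. So A, H can't be 6.
The 3 variables A, F, G are confined to {5, 12, 26}, which locks those values in; drop them from C.
So C = 17.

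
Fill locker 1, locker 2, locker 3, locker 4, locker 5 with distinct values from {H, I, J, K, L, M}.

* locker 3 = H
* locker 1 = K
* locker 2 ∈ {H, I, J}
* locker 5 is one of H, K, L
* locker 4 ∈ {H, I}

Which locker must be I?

locker 4

locker 1 must be K (only option left). Remove K from locker 5.
That leaves locker 3 = H. Remove H from locker 2, locker 4, locker 5.
So I goes to locker 4.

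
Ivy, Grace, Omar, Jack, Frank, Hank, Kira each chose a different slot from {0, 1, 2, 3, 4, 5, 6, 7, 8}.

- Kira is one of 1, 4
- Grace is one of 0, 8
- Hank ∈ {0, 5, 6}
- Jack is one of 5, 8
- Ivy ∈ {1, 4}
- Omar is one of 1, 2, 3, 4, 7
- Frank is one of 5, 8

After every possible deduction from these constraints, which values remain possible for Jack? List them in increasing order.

5, 8

The 2 variables Ivy and Kira are confined to {1, 4}, which locks those values in; drop them from Omar.
Jack and Frank between them cover only {5, 8} — a naked pair. Remove those values from Grace, Hank.
Grace must be 0 (only option left). Strike 0 from Hank.
Hank must be 6 (only option left).
No further eliminations apply; Jack can still be any of 5, 8.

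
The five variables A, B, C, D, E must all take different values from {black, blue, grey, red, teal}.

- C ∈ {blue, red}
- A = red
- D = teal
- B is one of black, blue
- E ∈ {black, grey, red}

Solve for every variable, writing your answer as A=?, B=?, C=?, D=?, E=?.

A=red, B=black, C=blue, D=teal, E=grey

A's domain is down to {red}, so A = red. Strike red from C, E.
C must be blue (only option left). Remove blue from B.
D's domain is down to {teal}, so D = teal.
B has just one choice, so B = black. Remove black from E.
E must be grey (only option left).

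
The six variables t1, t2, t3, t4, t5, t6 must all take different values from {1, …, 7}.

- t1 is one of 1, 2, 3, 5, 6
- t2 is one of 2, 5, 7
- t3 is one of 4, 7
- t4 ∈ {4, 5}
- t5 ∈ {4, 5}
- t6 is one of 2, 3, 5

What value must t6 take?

3

t4 and t5 share exactly the 2 values {4, 5}; by pigeonhole those values go to them, so strike 4, 5 from t1, t2, t3, t6.
t3's domain is down to {7}, so t3 = 7. Remove 7 from t2.
That leaves t2 = 2. Remove 2 from t1, t6.
So t6 = 3.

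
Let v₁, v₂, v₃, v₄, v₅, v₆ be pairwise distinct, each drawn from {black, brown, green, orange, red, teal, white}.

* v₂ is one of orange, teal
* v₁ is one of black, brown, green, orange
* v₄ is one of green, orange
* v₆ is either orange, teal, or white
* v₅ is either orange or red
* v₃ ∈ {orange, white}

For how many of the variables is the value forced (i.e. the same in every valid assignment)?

2

v₂, v₃, v₆ between them cover only {orange, teal, white} — a naked triple. Remove those values from v₁, v₄, v₅.
v₄ must be green (only option left). Eliminate green elsewhere: v₁.
v₅ has just one choice, so v₅ = red.
Determined: v₄=green, v₅=red. The other variables each still have more than one consistent value. That makes 2.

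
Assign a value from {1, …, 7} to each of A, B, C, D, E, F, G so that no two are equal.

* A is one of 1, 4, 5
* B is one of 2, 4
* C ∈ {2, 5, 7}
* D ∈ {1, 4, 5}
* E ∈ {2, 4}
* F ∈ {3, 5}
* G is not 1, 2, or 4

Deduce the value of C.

The 7 variables together cover exactly {1, 2, 3, 4, 5, 6, 7} — 7 values for 7 variables — and 6 appears only in G's list, so G = 6.
Among the 6 still-open variables, 3 fits only F (and all 6 values in {1, 2, 3, 4, 5, 7} must be used), so F = 3.
The 5 still-open variables together cover exactly {1, 2, 4, 5, 7} — 5 values for 5 variables — and 7 appears only in C's list, so C = 7.

7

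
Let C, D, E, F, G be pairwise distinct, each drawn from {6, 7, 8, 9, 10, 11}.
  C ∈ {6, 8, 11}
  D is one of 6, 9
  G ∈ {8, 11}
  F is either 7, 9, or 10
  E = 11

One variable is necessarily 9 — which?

D

E has just one choice, so E = 11. So C, G can't be 11.
G has just one choice, so G = 8. Strike 8 from C.
C's domain is down to {6}, so C = 6. Eliminate 6 elsewhere: D.
So 9 goes to D.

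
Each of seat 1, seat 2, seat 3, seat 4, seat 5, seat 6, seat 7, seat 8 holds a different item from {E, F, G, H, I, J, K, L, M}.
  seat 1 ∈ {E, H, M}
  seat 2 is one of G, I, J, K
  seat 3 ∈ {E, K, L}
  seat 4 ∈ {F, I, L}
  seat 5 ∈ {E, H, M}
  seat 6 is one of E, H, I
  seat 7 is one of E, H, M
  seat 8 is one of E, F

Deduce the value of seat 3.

seat 1, seat 5, seat 7 share exactly the 3 values {E, H, M}; by pigeonhole those values go to them, so strike E, H, M from seat 3, seat 6, seat 8.
seat 6 must be I (only option left). Eliminate I elsewhere: seat 2, seat 4.
That leaves seat 8 = F. So seat 4 can't be F.
seat 4's domain is down to {L}, so seat 4 = L. Strike L from seat 3.
So seat 3 = K.

K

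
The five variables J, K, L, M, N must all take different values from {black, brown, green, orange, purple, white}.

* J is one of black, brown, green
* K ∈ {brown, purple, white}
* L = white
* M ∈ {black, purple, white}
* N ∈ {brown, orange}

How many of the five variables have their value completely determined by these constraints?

L has just one choice, so L = white. Eliminate white elsewhere: K, M.
Determined: L=white. The other variables each still have more than one consistent value. That makes 1.

1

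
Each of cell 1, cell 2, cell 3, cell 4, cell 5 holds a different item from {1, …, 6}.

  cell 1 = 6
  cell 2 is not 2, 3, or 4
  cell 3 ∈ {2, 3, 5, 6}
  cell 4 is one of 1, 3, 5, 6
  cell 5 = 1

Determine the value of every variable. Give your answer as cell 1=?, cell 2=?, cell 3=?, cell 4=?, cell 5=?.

cell 1=6, cell 2=5, cell 3=2, cell 4=3, cell 5=1

cell 1 must be 6 (only option left). So cell 2, cell 3, cell 4 can't be 6.
cell 5 has just one choice, so cell 5 = 1. Remove 1 from cell 2, cell 4.
cell 2 must be 5 (only option left). Remove 5 from cell 3, cell 4.
cell 4's domain is down to {3}, so cell 4 = 3. Strike 3 from cell 3.
That leaves cell 3 = 2.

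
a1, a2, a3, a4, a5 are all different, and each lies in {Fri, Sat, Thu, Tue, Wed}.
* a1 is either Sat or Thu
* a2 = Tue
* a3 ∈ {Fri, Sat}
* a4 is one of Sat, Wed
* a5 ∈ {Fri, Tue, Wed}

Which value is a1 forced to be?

Thu

a2's domain is down to {Tue}, so a2 = Tue. Strike Tue from a5.
Among the 4 still-open variables, Thu fits only a1 (and all 4 values in {Fri, Sat, Thu, Wed} must be used), so a1 = Thu.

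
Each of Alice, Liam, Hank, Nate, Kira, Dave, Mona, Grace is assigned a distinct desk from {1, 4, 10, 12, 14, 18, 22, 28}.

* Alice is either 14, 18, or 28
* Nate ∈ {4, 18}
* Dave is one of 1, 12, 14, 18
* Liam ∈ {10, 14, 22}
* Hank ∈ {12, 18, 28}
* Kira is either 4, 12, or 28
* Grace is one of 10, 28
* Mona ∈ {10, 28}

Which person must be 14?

The 8 variables together cover exactly {1, 4, 10, 12, 14, 18, 22, 28} — 8 values for 8 variables — and 1 appears only in Dave's list, so Dave = 1.
The 7 still-open variables draw from only 7 values {4, 10, 12, 14, 18, 22, 28}, so each is used; only Liam can be 22, hence Liam = 22.
The 6 still-open variables draw from only 6 values {4, 10, 12, 14, 18, 28}, so each is used; only Alice can be 14, hence Alice = 14.

Alice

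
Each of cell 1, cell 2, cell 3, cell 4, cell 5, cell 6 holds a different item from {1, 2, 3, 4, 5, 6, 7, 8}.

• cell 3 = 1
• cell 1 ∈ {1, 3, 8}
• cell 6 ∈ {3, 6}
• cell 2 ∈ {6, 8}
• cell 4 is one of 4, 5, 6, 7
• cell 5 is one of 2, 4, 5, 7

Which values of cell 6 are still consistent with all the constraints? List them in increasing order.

3, 6

cell 3 must be 1 (only option left). Strike 1 from cell 1.
cell 1, cell 2, cell 6 share exactly the 3 values {3, 6, 8}; by pigeonhole those values go to them, so strike 3, 6, 8 from cell 4.
No further eliminations apply; cell 6 can still be any of 3, 6.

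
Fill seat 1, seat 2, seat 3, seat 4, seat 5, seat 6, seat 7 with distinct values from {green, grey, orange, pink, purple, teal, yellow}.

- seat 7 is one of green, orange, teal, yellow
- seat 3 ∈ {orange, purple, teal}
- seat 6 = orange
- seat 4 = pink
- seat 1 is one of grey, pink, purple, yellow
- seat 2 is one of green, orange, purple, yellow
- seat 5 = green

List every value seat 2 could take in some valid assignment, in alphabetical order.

purple, yellow

seat 4's domain is down to {pink}, so seat 4 = pink. Strike pink from seat 1.
seat 5 has just one choice, so seat 5 = green. So seat 2, seat 7 can't be green.
seat 6 must be orange (only option left). Strike orange from seat 2, seat 3, seat 7.
Among the 4 still-open variables, grey fits only seat 1 (and all 4 values in {grey, purple, teal, yellow} must be used), so seat 1 = grey.
No further eliminations apply; seat 2 can still be any of purple, yellow.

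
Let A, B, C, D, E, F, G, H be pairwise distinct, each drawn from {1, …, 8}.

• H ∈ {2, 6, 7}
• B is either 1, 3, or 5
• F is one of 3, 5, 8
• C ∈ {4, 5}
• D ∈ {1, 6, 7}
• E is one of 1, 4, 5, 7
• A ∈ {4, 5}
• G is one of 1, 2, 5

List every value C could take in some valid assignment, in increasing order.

The 8 variables draw from only 8 values {1, 2, 3, 4, 5, 6, 7, 8}, so each is used; only F can be 8, hence F = 8.
The 7 still-open variables draw from only 7 values {1, 2, 3, 4, 5, 6, 7}, so each is used; only B can be 3, hence B = 3.
A and C share exactly the 2 values {4, 5}; by pigeonhole those values go to them, so strike 4, 5 from E, G.
No further eliminations apply; C can still be any of 4, 5.

4, 5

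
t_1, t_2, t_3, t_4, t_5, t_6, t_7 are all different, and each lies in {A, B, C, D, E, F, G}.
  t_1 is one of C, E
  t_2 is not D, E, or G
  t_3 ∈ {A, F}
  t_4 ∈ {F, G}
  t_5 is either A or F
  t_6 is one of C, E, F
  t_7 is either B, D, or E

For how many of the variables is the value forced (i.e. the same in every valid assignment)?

3

The 7 variables together cover exactly {A, B, C, D, E, F, G} — 7 values for 7 variables — and D appears only in t_7's list, so t_7 = D.
Among the 6 still-open variables, B fits only t_2 (and all 6 values in {A, B, C, E, F, G} must be used), so t_2 = B.
The 5 still-open variables together cover exactly {A, C, E, F, G} — 5 values for 5 variables — and G appears only in t_4's list, so t_4 = G.
t_3 and t_5 share exactly the 2 values {A, F}; by pigeonhole those values go to them, so strike A, F from t_6.
Determined: t_2=B, t_4=G, t_7=D. The other variables each still have more than one consistent value. That makes 3.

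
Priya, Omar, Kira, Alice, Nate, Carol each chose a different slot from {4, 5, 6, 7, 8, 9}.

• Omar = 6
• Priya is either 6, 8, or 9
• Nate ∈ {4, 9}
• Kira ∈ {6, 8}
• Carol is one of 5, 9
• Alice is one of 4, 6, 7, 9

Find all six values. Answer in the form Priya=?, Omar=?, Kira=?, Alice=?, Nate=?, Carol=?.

Omar has just one choice, so Omar = 6. Remove 6 from Priya, Kira, Alice.
Kira must be 8 (only option left). Strike 8 from Priya.
That leaves Priya = 9. Strike 9 from Alice, Nate, Carol.
Nate has just one choice, so Nate = 4. Remove 4 from Alice.
Carol has just one choice, so Carol = 5.
Alice must be 7 (only option left).

Priya=9, Omar=6, Kira=8, Alice=7, Nate=4, Carol=5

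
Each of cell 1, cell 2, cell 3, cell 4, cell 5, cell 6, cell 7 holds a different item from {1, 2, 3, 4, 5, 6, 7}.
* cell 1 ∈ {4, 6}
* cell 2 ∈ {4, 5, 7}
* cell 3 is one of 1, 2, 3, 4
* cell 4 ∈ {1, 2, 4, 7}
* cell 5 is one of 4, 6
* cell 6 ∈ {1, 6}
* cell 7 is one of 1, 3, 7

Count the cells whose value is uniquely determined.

The 7 variables draw from only 7 values {1, 2, 3, 4, 5, 6, 7}, so each is used; only cell 2 can be 5, hence cell 2 = 5.
The 2 variables cell 1 and cell 5 are confined to {4, 6}, which locks those values in; drop them from cell 3, cell 4, cell 6.
cell 6 has just one choice, so cell 6 = 1. Eliminate 1 elsewhere: cell 3, cell 4, cell 7.
Determined: cell 2=5, cell 6=1. The other cells each still have more than one consistent value. That makes 2.

2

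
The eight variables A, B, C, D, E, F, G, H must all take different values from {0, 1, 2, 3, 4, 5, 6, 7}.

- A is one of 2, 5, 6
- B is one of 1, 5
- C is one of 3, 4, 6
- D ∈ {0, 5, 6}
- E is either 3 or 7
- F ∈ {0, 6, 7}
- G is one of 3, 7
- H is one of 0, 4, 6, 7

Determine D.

5

The 8 variables draw from only 8 values {0, 1, 2, 3, 4, 5, 6, 7}, so each is used; only B can be 1, hence B = 1.
The 7 still-open variables draw from only 7 values {0, 2, 3, 4, 5, 6, 7}, so each is used; only A can be 2, hence A = 2.
The 6 still-open variables draw from only 6 values {0, 3, 4, 5, 6, 7}, so each is used; only D can be 5, hence D = 5.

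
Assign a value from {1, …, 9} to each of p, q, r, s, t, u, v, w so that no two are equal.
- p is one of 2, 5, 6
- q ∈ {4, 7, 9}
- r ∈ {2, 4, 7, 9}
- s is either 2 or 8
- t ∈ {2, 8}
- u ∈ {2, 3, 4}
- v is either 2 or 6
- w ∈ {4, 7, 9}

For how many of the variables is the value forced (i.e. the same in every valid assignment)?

Among the 8 variables, 3 fits only u (and all 8 values in {2, 3, 4, 5, 6, 7, 8, 9} must be used), so u = 3.
Among the 7 still-open variables, 5 fits only p (and all 7 values in {2, 4, 5, 6, 7, 8, 9} must be used), so p = 5.
The 6 still-open variables together cover exactly {2, 4, 6, 7, 8, 9} — 6 values for 6 variables — and 6 appears only in v's list, so v = 6.
The 2 variables s and t are confined to {2, 8}, which locks those values in; drop them from r.
Determined: p=5, u=3, v=6. The other variables each still have more than one consistent value. That makes 3.

3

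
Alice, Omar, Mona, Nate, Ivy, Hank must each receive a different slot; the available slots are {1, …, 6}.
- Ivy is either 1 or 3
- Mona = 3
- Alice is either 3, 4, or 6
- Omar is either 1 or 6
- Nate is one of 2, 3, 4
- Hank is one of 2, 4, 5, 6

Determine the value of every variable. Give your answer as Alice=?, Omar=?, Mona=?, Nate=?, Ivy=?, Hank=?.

Mona has just one choice, so Mona = 3. So Alice, Nate, Ivy can't be 3.
Ivy must be 1 (only option left). So Omar can't be 1.
That leaves Omar = 6. Eliminate 6 elsewhere: Alice, Hank.
That leaves Alice = 4. Eliminate 4 elsewhere: Nate, Hank.
Nate's domain is down to {2}, so Nate = 2. Eliminate 2 elsewhere: Hank.
Hank's domain is down to {5}, so Hank = 5.

Alice=4, Omar=6, Mona=3, Nate=2, Ivy=1, Hank=5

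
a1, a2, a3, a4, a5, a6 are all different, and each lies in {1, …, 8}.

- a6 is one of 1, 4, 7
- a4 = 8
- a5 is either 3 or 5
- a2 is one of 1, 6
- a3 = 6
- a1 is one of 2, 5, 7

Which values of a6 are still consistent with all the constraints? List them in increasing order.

a3 has just one choice, so a3 = 6. So a2 can't be 6.
a4's domain is down to {8}, so a4 = 8.
a2 must be 1 (only option left). So a6 can't be 1.
No further eliminations apply; a6 can still be any of 4, 7.

4, 7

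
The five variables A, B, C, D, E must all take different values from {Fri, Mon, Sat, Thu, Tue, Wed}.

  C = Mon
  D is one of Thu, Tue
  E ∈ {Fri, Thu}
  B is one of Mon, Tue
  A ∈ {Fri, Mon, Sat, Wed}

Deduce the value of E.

C must be Mon (only option left). Strike Mon from A, B.
B's domain is down to {Tue}, so B = Tue. Remove Tue from D.
D has just one choice, so D = Thu. Strike Thu from E.
So E = Fri.

Fri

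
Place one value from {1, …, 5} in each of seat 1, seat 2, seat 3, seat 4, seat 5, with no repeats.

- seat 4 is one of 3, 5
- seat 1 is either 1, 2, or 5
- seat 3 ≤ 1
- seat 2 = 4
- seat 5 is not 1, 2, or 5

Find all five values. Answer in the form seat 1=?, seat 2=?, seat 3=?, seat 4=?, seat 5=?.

seat 2 must be 4 (only option left). Eliminate 4 elsewhere: seat 5.
seat 3 must be 1 (only option left). So seat 1 can't be 1.
seat 5's domain is down to {3}, so seat 5 = 3. So seat 4 can't be 3.
seat 4 must be 5 (only option left). Strike 5 from seat 1.
seat 1 must be 2 (only option left).

seat 1=2, seat 2=4, seat 3=1, seat 4=5, seat 5=3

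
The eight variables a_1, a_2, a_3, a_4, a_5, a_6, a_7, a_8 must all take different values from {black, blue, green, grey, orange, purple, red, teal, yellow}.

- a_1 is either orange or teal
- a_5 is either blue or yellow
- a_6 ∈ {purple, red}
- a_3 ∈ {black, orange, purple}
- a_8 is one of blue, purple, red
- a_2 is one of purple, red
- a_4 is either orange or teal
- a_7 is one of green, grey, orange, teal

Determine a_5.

a_1 and a_4 between them cover only {orange, teal} — a naked pair. Remove those values from a_3, a_7.
a_2 and a_6 share exactly the 2 values {purple, red}; by pigeonhole those values go to them, so strike purple, red from a_3, a_8.
a_3 must be black (only option left).
a_8's domain is down to {blue}, so a_8 = blue. So a_5 can't be blue.
So a_5 = yellow.

yellow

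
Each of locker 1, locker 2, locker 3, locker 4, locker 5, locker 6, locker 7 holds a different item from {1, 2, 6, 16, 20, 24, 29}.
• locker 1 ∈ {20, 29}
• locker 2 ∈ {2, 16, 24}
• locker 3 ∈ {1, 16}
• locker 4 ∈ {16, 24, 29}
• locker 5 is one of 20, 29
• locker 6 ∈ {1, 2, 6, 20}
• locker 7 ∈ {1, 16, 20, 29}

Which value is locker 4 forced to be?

24

Among the 7 variables, 6 fits only locker 6 (and all 7 values in {1, 2, 6, 16, 20, 24, 29} must be used), so locker 6 = 6.
Among the 6 still-open variables, 2 fits only locker 2 (and all 6 values in {1, 2, 16, 20, 24, 29} must be used), so locker 2 = 2.
Among the 5 still-open variables, 24 fits only locker 4 (and all 5 values in {1, 16, 20, 24, 29} must be used), so locker 4 = 24.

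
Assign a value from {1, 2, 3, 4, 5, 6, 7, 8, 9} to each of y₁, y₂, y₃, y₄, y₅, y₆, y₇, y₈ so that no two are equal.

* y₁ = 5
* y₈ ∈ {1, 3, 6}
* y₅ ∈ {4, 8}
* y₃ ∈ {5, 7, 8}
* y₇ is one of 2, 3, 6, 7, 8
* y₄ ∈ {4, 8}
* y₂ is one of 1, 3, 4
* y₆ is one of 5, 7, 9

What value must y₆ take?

y₁ has just one choice, so y₁ = 5. Remove 5 from y₃, y₆.
y₄ and y₅ share exactly the 2 values {4, 8}; by pigeonhole those values go to them, so strike 4, 8 from y₂, y₃, y₇.
y₃ must be 7 (only option left). Remove 7 from y₆, y₇.
So y₆ = 9.

9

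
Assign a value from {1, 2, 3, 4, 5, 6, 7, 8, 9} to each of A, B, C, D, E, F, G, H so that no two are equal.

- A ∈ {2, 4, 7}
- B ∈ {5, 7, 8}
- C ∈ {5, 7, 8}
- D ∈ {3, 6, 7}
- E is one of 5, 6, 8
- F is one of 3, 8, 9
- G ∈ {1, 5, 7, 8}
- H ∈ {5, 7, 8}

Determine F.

The 3 variables B, C, H are confined to {5, 7, 8}, which locks those values in; drop them from A, D, E, F, G.
E must be 6 (only option left). Remove 6 from D.
G must be 1 (only option left).
D must be 3 (only option left). Remove 3 from F.
So F = 9.

9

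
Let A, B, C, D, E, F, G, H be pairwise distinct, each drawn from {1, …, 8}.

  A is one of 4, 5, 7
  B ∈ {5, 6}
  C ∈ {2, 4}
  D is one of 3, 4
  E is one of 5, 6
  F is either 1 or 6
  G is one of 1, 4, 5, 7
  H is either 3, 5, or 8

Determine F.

1

The 8 variables draw from only 8 values {1, 2, 3, 4, 5, 6, 7, 8}, so each is used; only C can be 2, hence C = 2.
The 7 still-open variables draw from only 7 values {1, 3, 4, 5, 6, 7, 8}, so each is used; only H can be 8, hence H = 8.
The 6 still-open variables together cover exactly {1, 3, 4, 5, 6, 7} — 6 values for 6 variables — and 3 appears only in D's list, so D = 3.
B and E between them cover only {5, 6} — a naked pair. Remove those values from A, F, G.
So F = 1.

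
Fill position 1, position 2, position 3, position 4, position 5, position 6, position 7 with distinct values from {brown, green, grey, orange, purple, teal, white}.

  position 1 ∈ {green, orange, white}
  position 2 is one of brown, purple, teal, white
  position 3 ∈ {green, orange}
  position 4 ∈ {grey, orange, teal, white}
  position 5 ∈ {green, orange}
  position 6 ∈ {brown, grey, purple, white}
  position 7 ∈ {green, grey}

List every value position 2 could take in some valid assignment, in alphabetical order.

The 2 variables position 3 and position 5 are confined to {green, orange}, which locks those values in; drop them from position 1, position 4, position 7.
position 1 has just one choice, so position 1 = white. So position 2, position 4, position 6 can't be white.
position 7 must be grey (only option left). Remove grey from position 4, position 6.
position 4 must be teal (only option left). Eliminate teal elsewhere: position 2.
No further eliminations apply; position 2 can still be any of brown, purple.

brown, purple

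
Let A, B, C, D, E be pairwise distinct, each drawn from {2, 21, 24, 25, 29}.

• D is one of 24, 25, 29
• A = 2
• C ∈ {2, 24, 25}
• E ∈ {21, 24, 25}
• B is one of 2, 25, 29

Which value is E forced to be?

A has just one choice, so A = 2. Strike 2 from B, C.
The 4 still-open variables draw from only 4 values {21, 24, 25, 29}, so each is used; only E can be 21, hence E = 21.

21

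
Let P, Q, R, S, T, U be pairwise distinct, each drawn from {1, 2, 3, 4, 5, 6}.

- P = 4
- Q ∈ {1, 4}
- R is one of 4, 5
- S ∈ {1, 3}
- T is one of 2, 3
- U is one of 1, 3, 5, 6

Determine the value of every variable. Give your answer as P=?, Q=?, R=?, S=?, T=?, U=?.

P=4, Q=1, R=5, S=3, T=2, U=6

P has just one choice, so P = 4. So Q, R can't be 4.
Q has just one choice, so Q = 1. So S, U can't be 1.
That leaves R = 5. So U can't be 5.
That leaves S = 3. So T, U can't be 3.
T must be 2 (only option left).
U's domain is down to {6}, so U = 6.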